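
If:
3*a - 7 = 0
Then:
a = 7/3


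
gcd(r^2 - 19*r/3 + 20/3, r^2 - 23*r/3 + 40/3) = r - 5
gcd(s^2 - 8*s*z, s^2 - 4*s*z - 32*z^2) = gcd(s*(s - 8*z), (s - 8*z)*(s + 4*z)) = -s + 8*z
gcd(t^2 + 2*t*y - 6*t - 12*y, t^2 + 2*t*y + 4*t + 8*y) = t + 2*y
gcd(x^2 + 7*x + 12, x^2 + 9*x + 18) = x + 3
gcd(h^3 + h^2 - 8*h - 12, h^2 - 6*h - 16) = h + 2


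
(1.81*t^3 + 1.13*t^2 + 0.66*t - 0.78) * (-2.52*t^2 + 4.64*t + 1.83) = -4.5612*t^5 + 5.5508*t^4 + 6.8923*t^3 + 7.0959*t^2 - 2.4114*t - 1.4274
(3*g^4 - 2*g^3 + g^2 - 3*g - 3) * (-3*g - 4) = -9*g^5 - 6*g^4 + 5*g^3 + 5*g^2 + 21*g + 12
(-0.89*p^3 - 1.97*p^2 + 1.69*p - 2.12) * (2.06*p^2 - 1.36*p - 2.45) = -1.8334*p^5 - 2.8478*p^4 + 8.3411*p^3 - 1.8391*p^2 - 1.2573*p + 5.194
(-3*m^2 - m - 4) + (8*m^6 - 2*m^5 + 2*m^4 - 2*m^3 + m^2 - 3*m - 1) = 8*m^6 - 2*m^5 + 2*m^4 - 2*m^3 - 2*m^2 - 4*m - 5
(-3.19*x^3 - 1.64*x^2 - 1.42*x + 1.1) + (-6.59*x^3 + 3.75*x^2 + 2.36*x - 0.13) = -9.78*x^3 + 2.11*x^2 + 0.94*x + 0.97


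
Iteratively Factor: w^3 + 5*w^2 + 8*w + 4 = (w + 1)*(w^2 + 4*w + 4) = (w + 1)*(w + 2)*(w + 2)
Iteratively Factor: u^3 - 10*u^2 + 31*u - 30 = (u - 5)*(u^2 - 5*u + 6) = (u - 5)*(u - 3)*(u - 2)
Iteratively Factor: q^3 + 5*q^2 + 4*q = (q + 4)*(q^2 + q) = (q + 1)*(q + 4)*(q)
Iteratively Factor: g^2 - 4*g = (g)*(g - 4)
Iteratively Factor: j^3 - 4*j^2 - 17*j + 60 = (j - 5)*(j^2 + j - 12) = (j - 5)*(j - 3)*(j + 4)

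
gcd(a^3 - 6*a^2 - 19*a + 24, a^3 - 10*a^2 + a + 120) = a^2 - 5*a - 24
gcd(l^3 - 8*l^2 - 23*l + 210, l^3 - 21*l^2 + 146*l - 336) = l^2 - 13*l + 42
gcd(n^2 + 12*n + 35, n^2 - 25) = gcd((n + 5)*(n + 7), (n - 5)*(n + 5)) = n + 5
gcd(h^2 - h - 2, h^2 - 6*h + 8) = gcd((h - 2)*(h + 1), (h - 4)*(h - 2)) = h - 2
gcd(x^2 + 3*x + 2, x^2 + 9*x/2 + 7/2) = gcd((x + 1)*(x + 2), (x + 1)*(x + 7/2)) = x + 1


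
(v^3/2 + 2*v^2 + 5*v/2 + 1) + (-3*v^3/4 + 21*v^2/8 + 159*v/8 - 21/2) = -v^3/4 + 37*v^2/8 + 179*v/8 - 19/2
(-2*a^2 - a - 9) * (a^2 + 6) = -2*a^4 - a^3 - 21*a^2 - 6*a - 54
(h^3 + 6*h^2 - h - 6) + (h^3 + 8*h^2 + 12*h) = 2*h^3 + 14*h^2 + 11*h - 6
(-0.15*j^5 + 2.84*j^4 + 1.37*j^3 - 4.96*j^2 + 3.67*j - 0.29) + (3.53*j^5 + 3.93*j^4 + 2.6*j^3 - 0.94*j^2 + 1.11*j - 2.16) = 3.38*j^5 + 6.77*j^4 + 3.97*j^3 - 5.9*j^2 + 4.78*j - 2.45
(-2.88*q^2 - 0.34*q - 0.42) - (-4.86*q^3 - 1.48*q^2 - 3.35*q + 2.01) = 4.86*q^3 - 1.4*q^2 + 3.01*q - 2.43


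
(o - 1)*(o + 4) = o^2 + 3*o - 4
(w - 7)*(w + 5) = w^2 - 2*w - 35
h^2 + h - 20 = (h - 4)*(h + 5)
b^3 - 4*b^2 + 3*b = b*(b - 3)*(b - 1)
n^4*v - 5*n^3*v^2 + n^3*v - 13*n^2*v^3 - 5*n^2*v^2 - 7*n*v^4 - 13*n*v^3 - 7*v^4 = (n - 7*v)*(n + v)^2*(n*v + v)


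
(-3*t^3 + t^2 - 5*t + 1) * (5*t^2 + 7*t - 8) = -15*t^5 - 16*t^4 + 6*t^3 - 38*t^2 + 47*t - 8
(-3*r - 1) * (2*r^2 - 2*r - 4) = -6*r^3 + 4*r^2 + 14*r + 4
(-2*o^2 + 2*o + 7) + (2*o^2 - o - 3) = o + 4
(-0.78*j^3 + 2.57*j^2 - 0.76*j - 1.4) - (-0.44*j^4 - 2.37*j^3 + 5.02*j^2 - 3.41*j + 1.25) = 0.44*j^4 + 1.59*j^3 - 2.45*j^2 + 2.65*j - 2.65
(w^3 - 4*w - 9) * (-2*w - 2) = -2*w^4 - 2*w^3 + 8*w^2 + 26*w + 18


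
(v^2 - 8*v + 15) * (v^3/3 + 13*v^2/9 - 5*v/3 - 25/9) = v^5/3 - 11*v^4/9 - 74*v^3/9 + 290*v^2/9 - 25*v/9 - 125/3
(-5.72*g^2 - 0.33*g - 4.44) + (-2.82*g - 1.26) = -5.72*g^2 - 3.15*g - 5.7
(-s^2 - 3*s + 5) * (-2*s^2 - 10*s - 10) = 2*s^4 + 16*s^3 + 30*s^2 - 20*s - 50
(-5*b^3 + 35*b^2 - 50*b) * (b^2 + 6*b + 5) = -5*b^5 + 5*b^4 + 135*b^3 - 125*b^2 - 250*b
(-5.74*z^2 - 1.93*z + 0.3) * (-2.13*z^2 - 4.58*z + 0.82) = 12.2262*z^4 + 30.4001*z^3 + 3.4936*z^2 - 2.9566*z + 0.246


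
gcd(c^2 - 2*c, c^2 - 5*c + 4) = 1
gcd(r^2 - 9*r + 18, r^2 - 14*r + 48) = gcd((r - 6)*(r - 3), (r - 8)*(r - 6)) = r - 6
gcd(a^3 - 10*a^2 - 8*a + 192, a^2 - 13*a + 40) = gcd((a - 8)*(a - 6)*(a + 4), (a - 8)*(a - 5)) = a - 8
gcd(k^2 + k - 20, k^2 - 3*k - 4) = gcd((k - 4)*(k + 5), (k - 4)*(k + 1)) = k - 4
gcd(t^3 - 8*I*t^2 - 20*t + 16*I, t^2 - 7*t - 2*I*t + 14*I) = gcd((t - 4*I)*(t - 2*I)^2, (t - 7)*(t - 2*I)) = t - 2*I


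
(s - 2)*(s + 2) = s^2 - 4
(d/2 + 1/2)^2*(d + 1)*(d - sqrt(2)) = d^4/4 - sqrt(2)*d^3/4 + 3*d^3/4 - 3*sqrt(2)*d^2/4 + 3*d^2/4 - 3*sqrt(2)*d/4 + d/4 - sqrt(2)/4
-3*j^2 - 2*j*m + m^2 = (-3*j + m)*(j + m)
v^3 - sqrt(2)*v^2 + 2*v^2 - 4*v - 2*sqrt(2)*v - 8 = (v + 2)*(v - 2*sqrt(2))*(v + sqrt(2))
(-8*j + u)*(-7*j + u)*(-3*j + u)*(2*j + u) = -336*j^4 + 34*j^3*u + 65*j^2*u^2 - 16*j*u^3 + u^4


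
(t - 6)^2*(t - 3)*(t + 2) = t^4 - 13*t^3 + 42*t^2 + 36*t - 216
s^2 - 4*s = s*(s - 4)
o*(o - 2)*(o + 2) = o^3 - 4*o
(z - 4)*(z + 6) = z^2 + 2*z - 24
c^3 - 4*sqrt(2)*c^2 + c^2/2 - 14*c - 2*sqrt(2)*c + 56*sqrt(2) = (c - 7/2)*(c + 4)*(c - 4*sqrt(2))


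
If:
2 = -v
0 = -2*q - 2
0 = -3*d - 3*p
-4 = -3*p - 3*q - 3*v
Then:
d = -13/3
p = 13/3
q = -1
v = -2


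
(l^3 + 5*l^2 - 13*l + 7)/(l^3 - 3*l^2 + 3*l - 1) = (l + 7)/(l - 1)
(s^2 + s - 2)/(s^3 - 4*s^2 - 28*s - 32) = (s - 1)/(s^2 - 6*s - 16)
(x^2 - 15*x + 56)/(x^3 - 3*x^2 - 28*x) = (x - 8)/(x*(x + 4))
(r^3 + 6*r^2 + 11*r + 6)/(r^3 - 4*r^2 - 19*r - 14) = (r + 3)/(r - 7)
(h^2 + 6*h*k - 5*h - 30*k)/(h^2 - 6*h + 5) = (h + 6*k)/(h - 1)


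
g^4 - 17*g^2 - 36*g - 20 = (g - 5)*(g + 1)*(g + 2)^2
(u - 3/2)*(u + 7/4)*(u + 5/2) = u^3 + 11*u^2/4 - 2*u - 105/16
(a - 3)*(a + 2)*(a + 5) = a^3 + 4*a^2 - 11*a - 30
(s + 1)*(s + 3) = s^2 + 4*s + 3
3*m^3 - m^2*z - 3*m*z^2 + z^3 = (-3*m + z)*(-m + z)*(m + z)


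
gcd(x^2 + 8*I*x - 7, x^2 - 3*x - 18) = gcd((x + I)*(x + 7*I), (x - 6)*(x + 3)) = 1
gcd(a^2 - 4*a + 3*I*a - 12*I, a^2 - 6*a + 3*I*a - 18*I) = a + 3*I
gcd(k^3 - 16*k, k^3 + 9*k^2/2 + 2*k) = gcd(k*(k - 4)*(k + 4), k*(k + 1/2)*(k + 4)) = k^2 + 4*k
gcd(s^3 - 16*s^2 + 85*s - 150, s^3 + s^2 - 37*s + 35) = s - 5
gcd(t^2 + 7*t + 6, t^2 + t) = t + 1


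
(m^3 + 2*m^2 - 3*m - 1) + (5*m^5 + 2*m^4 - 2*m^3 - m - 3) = 5*m^5 + 2*m^4 - m^3 + 2*m^2 - 4*m - 4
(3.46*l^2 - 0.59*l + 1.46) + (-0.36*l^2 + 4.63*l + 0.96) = 3.1*l^2 + 4.04*l + 2.42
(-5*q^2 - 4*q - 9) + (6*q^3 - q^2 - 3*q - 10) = 6*q^3 - 6*q^2 - 7*q - 19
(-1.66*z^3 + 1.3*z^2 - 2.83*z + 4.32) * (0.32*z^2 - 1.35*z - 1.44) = -0.5312*z^5 + 2.657*z^4 - 0.270200000000001*z^3 + 3.3309*z^2 - 1.7568*z - 6.2208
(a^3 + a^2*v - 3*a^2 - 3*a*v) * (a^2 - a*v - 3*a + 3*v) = a^5 - 6*a^4 - a^3*v^2 + 9*a^3 + 6*a^2*v^2 - 9*a*v^2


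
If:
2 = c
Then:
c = 2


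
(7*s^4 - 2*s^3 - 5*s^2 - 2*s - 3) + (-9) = 7*s^4 - 2*s^3 - 5*s^2 - 2*s - 12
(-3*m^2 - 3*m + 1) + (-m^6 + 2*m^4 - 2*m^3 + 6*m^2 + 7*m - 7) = -m^6 + 2*m^4 - 2*m^3 + 3*m^2 + 4*m - 6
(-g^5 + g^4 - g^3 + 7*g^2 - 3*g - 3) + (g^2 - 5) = -g^5 + g^4 - g^3 + 8*g^2 - 3*g - 8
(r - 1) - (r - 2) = 1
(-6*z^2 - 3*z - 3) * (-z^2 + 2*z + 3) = 6*z^4 - 9*z^3 - 21*z^2 - 15*z - 9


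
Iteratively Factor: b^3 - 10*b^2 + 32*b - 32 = (b - 4)*(b^2 - 6*b + 8) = (b - 4)*(b - 2)*(b - 4)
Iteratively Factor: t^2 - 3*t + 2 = (t - 2)*(t - 1)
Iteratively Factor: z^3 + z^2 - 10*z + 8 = (z - 2)*(z^2 + 3*z - 4) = (z - 2)*(z - 1)*(z + 4)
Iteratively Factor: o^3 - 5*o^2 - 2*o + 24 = (o - 3)*(o^2 - 2*o - 8) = (o - 3)*(o + 2)*(o - 4)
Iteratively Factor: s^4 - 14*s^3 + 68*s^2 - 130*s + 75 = (s - 5)*(s^3 - 9*s^2 + 23*s - 15) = (s - 5)*(s - 3)*(s^2 - 6*s + 5) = (s - 5)*(s - 3)*(s - 1)*(s - 5)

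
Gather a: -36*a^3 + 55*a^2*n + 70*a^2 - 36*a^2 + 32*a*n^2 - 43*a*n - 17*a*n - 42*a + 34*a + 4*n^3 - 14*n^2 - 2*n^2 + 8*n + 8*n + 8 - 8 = -36*a^3 + a^2*(55*n + 34) + a*(32*n^2 - 60*n - 8) + 4*n^3 - 16*n^2 + 16*n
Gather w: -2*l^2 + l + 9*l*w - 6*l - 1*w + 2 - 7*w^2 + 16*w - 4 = -2*l^2 - 5*l - 7*w^2 + w*(9*l + 15) - 2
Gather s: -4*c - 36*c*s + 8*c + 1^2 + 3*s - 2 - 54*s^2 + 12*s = 4*c - 54*s^2 + s*(15 - 36*c) - 1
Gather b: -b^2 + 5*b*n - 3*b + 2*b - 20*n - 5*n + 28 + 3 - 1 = -b^2 + b*(5*n - 1) - 25*n + 30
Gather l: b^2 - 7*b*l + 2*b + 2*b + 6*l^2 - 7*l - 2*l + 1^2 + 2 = b^2 + 4*b + 6*l^2 + l*(-7*b - 9) + 3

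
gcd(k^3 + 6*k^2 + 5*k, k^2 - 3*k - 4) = k + 1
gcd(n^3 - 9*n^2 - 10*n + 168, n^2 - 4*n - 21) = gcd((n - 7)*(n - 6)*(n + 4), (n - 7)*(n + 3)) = n - 7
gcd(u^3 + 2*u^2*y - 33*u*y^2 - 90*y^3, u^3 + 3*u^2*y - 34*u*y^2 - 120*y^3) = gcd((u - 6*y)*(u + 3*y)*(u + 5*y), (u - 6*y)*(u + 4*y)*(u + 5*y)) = -u^2 + u*y + 30*y^2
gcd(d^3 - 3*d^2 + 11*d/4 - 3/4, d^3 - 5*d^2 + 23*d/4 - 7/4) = d^2 - 3*d/2 + 1/2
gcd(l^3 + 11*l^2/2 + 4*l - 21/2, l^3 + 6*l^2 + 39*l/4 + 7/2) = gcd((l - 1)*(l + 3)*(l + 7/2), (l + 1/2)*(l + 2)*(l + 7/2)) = l + 7/2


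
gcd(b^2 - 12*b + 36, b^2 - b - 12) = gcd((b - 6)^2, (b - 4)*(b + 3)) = 1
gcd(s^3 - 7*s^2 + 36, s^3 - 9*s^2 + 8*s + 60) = s^2 - 4*s - 12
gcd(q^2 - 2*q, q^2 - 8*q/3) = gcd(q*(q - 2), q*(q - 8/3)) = q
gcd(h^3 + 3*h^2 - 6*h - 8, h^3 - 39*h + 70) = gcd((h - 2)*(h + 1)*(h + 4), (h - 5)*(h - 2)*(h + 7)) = h - 2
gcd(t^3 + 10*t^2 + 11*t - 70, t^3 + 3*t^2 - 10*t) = t^2 + 3*t - 10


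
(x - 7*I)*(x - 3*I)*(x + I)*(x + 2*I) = x^4 - 7*I*x^3 + 7*x^2 - 43*I*x + 42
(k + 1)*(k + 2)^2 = k^3 + 5*k^2 + 8*k + 4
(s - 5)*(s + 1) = s^2 - 4*s - 5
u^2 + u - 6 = (u - 2)*(u + 3)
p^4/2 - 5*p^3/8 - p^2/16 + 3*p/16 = p*(p/2 + 1/4)*(p - 1)*(p - 3/4)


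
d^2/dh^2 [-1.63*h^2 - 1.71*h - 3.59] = -3.26000000000000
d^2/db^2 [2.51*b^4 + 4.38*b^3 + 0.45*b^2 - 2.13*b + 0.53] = 30.12*b^2 + 26.28*b + 0.9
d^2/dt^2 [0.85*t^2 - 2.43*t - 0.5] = 1.70000000000000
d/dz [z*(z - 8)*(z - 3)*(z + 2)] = 4*z^3 - 27*z^2 + 4*z + 48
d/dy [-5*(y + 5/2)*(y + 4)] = -10*y - 65/2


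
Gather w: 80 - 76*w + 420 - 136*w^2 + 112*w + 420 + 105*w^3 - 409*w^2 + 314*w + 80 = 105*w^3 - 545*w^2 + 350*w + 1000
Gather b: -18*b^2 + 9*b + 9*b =-18*b^2 + 18*b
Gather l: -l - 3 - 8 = -l - 11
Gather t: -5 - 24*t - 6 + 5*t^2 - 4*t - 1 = 5*t^2 - 28*t - 12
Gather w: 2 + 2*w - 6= 2*w - 4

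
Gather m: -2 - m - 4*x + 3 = -m - 4*x + 1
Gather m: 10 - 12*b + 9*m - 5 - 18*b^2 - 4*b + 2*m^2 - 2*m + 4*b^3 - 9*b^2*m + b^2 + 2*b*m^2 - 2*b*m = 4*b^3 - 17*b^2 - 16*b + m^2*(2*b + 2) + m*(-9*b^2 - 2*b + 7) + 5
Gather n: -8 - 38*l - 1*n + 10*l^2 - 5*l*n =10*l^2 - 38*l + n*(-5*l - 1) - 8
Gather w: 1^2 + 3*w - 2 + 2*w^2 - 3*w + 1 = 2*w^2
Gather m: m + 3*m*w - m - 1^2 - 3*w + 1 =3*m*w - 3*w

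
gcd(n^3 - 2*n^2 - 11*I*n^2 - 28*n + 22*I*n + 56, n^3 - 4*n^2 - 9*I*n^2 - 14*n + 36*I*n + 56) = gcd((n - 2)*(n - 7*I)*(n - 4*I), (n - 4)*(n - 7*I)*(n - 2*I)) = n - 7*I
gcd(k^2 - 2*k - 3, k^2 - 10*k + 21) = k - 3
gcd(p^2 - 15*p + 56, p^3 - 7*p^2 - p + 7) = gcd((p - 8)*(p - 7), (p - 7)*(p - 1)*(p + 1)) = p - 7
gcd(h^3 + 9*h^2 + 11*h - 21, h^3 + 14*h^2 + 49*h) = h + 7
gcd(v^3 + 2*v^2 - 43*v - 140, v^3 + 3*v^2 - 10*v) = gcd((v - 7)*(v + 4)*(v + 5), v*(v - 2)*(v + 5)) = v + 5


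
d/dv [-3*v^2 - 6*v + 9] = -6*v - 6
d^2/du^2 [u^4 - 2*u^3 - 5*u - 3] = 12*u*(u - 1)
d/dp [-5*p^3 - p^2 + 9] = p*(-15*p - 2)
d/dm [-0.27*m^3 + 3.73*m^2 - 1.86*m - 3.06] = -0.81*m^2 + 7.46*m - 1.86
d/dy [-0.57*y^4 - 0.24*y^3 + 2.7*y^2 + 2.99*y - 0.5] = -2.28*y^3 - 0.72*y^2 + 5.4*y + 2.99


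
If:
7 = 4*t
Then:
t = 7/4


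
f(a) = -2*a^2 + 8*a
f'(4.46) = -9.84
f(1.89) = 7.98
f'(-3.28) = 21.12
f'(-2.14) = 16.56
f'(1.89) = 0.44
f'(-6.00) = 32.00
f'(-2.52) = 18.08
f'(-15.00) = 68.00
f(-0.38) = -3.33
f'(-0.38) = 9.52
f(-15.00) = -570.00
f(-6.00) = -120.00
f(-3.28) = -47.76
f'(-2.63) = 18.52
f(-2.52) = -32.86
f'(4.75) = -11.00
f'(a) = 8 - 4*a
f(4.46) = -4.10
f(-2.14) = -26.28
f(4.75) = -7.12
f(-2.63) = -34.87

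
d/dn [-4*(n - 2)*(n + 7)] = -8*n - 20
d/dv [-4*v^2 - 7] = -8*v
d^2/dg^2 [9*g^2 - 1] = 18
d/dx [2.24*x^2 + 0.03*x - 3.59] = 4.48*x + 0.03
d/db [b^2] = 2*b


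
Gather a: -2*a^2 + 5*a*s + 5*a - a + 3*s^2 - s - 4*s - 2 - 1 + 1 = -2*a^2 + a*(5*s + 4) + 3*s^2 - 5*s - 2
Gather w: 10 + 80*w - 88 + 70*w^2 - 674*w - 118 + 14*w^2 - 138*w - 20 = 84*w^2 - 732*w - 216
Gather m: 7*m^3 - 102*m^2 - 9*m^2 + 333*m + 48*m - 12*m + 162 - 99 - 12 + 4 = 7*m^3 - 111*m^2 + 369*m + 55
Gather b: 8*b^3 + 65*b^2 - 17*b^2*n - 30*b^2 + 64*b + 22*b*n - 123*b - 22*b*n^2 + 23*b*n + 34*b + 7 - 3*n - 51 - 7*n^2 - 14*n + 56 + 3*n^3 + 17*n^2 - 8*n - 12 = 8*b^3 + b^2*(35 - 17*n) + b*(-22*n^2 + 45*n - 25) + 3*n^3 + 10*n^2 - 25*n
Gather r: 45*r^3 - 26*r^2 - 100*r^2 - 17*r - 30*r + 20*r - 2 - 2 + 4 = 45*r^3 - 126*r^2 - 27*r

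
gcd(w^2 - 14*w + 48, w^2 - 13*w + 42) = w - 6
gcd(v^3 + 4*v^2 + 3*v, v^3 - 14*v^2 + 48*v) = v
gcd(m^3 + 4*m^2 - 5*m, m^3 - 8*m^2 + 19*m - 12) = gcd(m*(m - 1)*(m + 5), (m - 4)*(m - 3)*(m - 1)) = m - 1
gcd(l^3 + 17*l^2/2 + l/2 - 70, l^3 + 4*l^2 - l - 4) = l + 4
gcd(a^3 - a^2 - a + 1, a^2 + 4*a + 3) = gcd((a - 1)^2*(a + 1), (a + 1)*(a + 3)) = a + 1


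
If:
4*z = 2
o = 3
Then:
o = 3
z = 1/2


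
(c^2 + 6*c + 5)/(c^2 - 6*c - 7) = (c + 5)/(c - 7)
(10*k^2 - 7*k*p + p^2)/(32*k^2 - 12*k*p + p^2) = (10*k^2 - 7*k*p + p^2)/(32*k^2 - 12*k*p + p^2)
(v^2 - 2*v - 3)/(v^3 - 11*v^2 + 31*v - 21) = (v + 1)/(v^2 - 8*v + 7)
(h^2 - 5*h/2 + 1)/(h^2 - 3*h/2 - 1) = (2*h - 1)/(2*h + 1)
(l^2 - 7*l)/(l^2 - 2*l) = (l - 7)/(l - 2)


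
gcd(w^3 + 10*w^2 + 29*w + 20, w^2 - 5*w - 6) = w + 1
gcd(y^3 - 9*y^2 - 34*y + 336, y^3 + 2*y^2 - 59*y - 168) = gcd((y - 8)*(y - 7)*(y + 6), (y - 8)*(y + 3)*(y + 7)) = y - 8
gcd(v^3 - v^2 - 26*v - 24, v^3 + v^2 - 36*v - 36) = v^2 - 5*v - 6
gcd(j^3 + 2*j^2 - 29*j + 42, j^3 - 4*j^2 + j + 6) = j^2 - 5*j + 6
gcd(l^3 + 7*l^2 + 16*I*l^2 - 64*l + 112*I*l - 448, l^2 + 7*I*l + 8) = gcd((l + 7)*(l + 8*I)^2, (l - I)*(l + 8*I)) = l + 8*I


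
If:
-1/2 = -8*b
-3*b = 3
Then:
No Solution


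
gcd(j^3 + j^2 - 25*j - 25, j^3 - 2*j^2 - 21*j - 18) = j + 1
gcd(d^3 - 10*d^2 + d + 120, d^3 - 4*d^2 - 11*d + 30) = d^2 - 2*d - 15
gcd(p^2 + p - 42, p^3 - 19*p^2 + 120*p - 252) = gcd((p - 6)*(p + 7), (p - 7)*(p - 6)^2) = p - 6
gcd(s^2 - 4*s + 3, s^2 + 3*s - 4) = s - 1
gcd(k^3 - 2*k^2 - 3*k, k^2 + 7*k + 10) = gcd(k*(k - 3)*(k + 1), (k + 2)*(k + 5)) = 1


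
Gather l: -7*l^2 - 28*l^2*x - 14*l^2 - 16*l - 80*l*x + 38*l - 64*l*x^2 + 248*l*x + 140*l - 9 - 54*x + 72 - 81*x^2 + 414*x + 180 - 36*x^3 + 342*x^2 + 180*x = l^2*(-28*x - 21) + l*(-64*x^2 + 168*x + 162) - 36*x^3 + 261*x^2 + 540*x + 243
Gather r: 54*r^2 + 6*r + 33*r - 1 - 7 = 54*r^2 + 39*r - 8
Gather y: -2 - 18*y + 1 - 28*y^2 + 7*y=-28*y^2 - 11*y - 1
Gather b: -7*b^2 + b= -7*b^2 + b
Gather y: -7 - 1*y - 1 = -y - 8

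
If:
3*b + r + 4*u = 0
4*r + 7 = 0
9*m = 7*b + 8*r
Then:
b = 7/12 - 4*u/3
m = -28*u/27 - 119/108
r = -7/4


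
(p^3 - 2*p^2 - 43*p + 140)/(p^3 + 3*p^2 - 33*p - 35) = (p - 4)/(p + 1)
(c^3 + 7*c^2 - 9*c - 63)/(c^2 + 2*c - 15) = (c^2 + 10*c + 21)/(c + 5)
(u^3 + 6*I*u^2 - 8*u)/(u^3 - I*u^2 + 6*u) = (u + 4*I)/(u - 3*I)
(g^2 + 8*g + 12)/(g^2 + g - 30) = (g + 2)/(g - 5)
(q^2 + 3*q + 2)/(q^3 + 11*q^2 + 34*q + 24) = (q + 2)/(q^2 + 10*q + 24)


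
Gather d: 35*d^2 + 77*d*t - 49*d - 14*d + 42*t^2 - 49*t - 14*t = 35*d^2 + d*(77*t - 63) + 42*t^2 - 63*t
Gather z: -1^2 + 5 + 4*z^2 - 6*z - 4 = 4*z^2 - 6*z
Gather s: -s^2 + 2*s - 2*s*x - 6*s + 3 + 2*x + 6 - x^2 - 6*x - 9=-s^2 + s*(-2*x - 4) - x^2 - 4*x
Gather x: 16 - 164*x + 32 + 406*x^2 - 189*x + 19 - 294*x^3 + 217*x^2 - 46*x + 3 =-294*x^3 + 623*x^2 - 399*x + 70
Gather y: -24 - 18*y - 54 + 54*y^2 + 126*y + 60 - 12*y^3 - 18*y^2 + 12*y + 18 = -12*y^3 + 36*y^2 + 120*y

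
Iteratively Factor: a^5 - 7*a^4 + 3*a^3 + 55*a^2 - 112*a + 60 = (a + 3)*(a^4 - 10*a^3 + 33*a^2 - 44*a + 20) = (a - 2)*(a + 3)*(a^3 - 8*a^2 + 17*a - 10) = (a - 2)^2*(a + 3)*(a^2 - 6*a + 5) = (a - 2)^2*(a - 1)*(a + 3)*(a - 5)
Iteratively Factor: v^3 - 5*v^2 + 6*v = (v - 2)*(v^2 - 3*v) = (v - 3)*(v - 2)*(v)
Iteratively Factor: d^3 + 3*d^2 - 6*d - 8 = (d + 4)*(d^2 - d - 2) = (d - 2)*(d + 4)*(d + 1)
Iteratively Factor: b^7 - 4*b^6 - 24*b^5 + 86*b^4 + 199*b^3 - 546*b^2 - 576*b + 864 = (b + 3)*(b^6 - 7*b^5 - 3*b^4 + 95*b^3 - 86*b^2 - 288*b + 288) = (b + 3)^2*(b^5 - 10*b^4 + 27*b^3 + 14*b^2 - 128*b + 96) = (b - 1)*(b + 3)^2*(b^4 - 9*b^3 + 18*b^2 + 32*b - 96) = (b - 4)*(b - 1)*(b + 3)^2*(b^3 - 5*b^2 - 2*b + 24) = (b - 4)^2*(b - 1)*(b + 3)^2*(b^2 - b - 6) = (b - 4)^2*(b - 3)*(b - 1)*(b + 3)^2*(b + 2)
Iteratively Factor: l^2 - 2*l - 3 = (l + 1)*(l - 3)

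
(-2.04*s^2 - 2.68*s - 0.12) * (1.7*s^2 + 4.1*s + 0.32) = -3.468*s^4 - 12.92*s^3 - 11.8448*s^2 - 1.3496*s - 0.0384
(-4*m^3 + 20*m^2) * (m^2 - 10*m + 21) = -4*m^5 + 60*m^4 - 284*m^3 + 420*m^2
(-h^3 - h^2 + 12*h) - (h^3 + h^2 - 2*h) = -2*h^3 - 2*h^2 + 14*h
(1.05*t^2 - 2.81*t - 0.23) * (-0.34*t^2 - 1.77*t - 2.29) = -0.357*t^4 - 0.9031*t^3 + 2.6474*t^2 + 6.842*t + 0.5267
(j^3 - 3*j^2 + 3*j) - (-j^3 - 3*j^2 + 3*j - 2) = 2*j^3 + 2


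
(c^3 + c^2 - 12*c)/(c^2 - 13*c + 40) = c*(c^2 + c - 12)/(c^2 - 13*c + 40)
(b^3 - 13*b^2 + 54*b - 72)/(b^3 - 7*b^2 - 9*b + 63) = (b^2 - 10*b + 24)/(b^2 - 4*b - 21)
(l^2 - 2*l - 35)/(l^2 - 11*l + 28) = (l + 5)/(l - 4)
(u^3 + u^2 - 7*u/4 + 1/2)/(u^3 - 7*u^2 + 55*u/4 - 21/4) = (2*u^2 + 3*u - 2)/(2*u^2 - 13*u + 21)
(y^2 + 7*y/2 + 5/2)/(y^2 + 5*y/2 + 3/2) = (2*y + 5)/(2*y + 3)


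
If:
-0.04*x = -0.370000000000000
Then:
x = 9.25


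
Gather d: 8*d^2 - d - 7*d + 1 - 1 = 8*d^2 - 8*d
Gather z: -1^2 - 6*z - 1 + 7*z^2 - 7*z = 7*z^2 - 13*z - 2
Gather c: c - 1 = c - 1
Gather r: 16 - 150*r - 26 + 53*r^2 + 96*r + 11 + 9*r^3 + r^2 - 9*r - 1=9*r^3 + 54*r^2 - 63*r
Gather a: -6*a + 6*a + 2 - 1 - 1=0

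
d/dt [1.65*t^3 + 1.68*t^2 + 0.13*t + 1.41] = 4.95*t^2 + 3.36*t + 0.13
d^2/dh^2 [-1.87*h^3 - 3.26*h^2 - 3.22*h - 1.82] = -11.22*h - 6.52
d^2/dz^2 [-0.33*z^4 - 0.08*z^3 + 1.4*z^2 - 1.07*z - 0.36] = -3.96*z^2 - 0.48*z + 2.8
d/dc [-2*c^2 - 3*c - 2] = -4*c - 3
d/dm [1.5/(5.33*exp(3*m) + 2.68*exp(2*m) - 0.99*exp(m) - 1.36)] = (-23.985*exp(2*m) - 8.04*exp(m) + 1.485)*exp(m)/(5.33*exp(3*m) + 2.68*exp(2*m) - 0.99*exp(m) - 1.36)^2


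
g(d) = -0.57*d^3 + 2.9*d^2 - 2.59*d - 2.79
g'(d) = -1.71*d^2 + 5.8*d - 2.59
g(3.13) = 0.04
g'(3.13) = -1.19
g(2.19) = -0.54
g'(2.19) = 1.91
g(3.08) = 0.09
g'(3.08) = -0.95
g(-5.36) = 182.18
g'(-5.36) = -82.81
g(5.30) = -19.92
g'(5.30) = -19.88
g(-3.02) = 47.18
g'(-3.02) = -35.70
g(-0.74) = 0.95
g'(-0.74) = -7.82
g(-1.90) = 16.51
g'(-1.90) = -19.78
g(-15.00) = 2612.31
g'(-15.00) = -474.34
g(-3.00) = 46.47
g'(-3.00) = -35.38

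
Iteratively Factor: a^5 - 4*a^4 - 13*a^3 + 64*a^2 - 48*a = (a + 4)*(a^4 - 8*a^3 + 19*a^2 - 12*a) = (a - 1)*(a + 4)*(a^3 - 7*a^2 + 12*a) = (a - 4)*(a - 1)*(a + 4)*(a^2 - 3*a) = (a - 4)*(a - 3)*(a - 1)*(a + 4)*(a)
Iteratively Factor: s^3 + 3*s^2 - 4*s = (s + 4)*(s^2 - s) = s*(s + 4)*(s - 1)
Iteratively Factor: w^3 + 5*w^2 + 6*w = (w + 2)*(w^2 + 3*w) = (w + 2)*(w + 3)*(w)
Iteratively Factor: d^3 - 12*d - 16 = (d + 2)*(d^2 - 2*d - 8) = (d - 4)*(d + 2)*(d + 2)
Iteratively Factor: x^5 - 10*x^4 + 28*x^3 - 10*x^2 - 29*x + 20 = (x - 1)*(x^4 - 9*x^3 + 19*x^2 + 9*x - 20) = (x - 1)^2*(x^3 - 8*x^2 + 11*x + 20) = (x - 1)^2*(x + 1)*(x^2 - 9*x + 20) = (x - 4)*(x - 1)^2*(x + 1)*(x - 5)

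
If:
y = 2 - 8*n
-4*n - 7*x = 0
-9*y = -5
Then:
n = 13/72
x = -13/126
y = 5/9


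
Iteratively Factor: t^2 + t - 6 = (t + 3)*(t - 2)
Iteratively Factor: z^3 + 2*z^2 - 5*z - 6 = (z + 1)*(z^2 + z - 6) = (z - 2)*(z + 1)*(z + 3)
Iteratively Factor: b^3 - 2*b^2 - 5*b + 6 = (b - 1)*(b^2 - b - 6) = (b - 3)*(b - 1)*(b + 2)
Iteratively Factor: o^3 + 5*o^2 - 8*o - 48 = (o + 4)*(o^2 + o - 12) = (o + 4)^2*(o - 3)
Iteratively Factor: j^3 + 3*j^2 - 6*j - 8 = (j + 1)*(j^2 + 2*j - 8) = (j - 2)*(j + 1)*(j + 4)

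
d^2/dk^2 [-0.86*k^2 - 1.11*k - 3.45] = -1.72000000000000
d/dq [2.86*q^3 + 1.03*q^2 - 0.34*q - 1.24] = 8.58*q^2 + 2.06*q - 0.34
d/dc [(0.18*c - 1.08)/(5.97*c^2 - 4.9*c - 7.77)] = (-1.0746*c^2 + 12.8952*c - 6.6906)/(35.6409*c^4 - 58.506*c^3 - 68.7638*c^2 + 76.146*c + 60.3729)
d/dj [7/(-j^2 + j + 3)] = 7*(2*j - 1)/(-j^2 + j + 3)^2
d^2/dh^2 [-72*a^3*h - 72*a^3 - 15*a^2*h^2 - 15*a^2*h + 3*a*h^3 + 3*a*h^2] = 6*a*(-5*a + 3*h + 1)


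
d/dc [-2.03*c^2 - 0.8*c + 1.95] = -4.06*c - 0.8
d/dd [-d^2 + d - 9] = 1 - 2*d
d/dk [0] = 0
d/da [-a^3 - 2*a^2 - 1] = a*(-3*a - 4)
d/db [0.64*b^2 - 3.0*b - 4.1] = 1.28*b - 3.0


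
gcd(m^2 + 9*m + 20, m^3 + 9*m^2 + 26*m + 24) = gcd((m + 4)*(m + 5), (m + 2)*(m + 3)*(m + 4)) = m + 4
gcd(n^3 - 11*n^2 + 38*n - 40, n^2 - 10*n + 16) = n - 2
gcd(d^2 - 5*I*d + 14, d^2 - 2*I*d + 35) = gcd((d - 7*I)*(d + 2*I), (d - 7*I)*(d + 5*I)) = d - 7*I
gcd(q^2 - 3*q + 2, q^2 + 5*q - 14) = q - 2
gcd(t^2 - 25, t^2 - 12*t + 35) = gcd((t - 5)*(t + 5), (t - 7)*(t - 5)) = t - 5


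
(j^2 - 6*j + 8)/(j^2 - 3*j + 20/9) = 9*(j^2 - 6*j + 8)/(9*j^2 - 27*j + 20)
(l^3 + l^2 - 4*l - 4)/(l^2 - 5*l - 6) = (l^2 - 4)/(l - 6)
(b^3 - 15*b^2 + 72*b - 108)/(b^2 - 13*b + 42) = (b^2 - 9*b + 18)/(b - 7)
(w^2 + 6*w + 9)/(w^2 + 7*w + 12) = (w + 3)/(w + 4)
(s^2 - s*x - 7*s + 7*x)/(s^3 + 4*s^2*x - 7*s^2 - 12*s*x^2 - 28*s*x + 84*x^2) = (-s + x)/(-s^2 - 4*s*x + 12*x^2)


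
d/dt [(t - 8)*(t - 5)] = 2*t - 13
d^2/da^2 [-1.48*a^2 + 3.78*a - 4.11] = -2.96000000000000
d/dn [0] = 0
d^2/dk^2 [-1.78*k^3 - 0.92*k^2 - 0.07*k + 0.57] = -10.68*k - 1.84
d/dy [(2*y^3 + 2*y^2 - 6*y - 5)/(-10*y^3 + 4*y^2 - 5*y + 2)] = (28*y^4 - 140*y^3 - 124*y^2 + 48*y - 37)/(100*y^6 - 80*y^5 + 116*y^4 - 80*y^3 + 41*y^2 - 20*y + 4)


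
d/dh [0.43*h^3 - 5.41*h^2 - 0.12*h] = 1.29*h^2 - 10.82*h - 0.12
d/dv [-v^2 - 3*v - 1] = -2*v - 3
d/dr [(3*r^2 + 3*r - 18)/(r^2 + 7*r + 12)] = 18/(r^2 + 8*r + 16)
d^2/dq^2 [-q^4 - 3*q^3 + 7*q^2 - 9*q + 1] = -12*q^2 - 18*q + 14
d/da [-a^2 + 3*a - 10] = 3 - 2*a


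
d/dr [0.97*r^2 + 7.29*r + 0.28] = 1.94*r + 7.29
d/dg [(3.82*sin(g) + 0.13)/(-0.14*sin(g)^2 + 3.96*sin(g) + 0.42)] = (0.5348*sin(g)^2 + 0.0364000000000004*sin(g) + 1.0896)*cos(g)/(0.0196*sin(g)^4 - 1.1088*sin(g)^3 + 15.564*sin(g)^2 + 3.3264*sin(g) + 0.1764)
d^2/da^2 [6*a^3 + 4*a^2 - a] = 36*a + 8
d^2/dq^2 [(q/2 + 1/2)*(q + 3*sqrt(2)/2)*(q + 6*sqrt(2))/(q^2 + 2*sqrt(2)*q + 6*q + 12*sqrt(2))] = (-55*sqrt(2)*q^3 + 52*q^3 - 684*q^2 + 360*sqrt(2)*q^2 - 1080*sqrt(2)*q + 1296*q - 1728 + 1440*sqrt(2))/(2*(q^6 + 6*sqrt(2)*q^5 + 18*q^5 + 132*q^4 + 108*sqrt(2)*q^4 + 648*q^3 + 664*sqrt(2)*q^3 + 1584*sqrt(2)*q^2 + 2592*q^2 + 1728*sqrt(2)*q + 5184*q + 3456*sqrt(2)))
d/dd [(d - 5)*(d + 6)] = 2*d + 1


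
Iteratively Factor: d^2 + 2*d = (d + 2)*(d)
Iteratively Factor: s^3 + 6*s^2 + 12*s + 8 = (s + 2)*(s^2 + 4*s + 4) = (s + 2)^2*(s + 2)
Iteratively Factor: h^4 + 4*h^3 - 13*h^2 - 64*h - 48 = (h + 3)*(h^3 + h^2 - 16*h - 16) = (h - 4)*(h + 3)*(h^2 + 5*h + 4) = (h - 4)*(h + 1)*(h + 3)*(h + 4)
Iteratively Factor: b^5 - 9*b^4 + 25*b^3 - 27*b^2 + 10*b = (b - 1)*(b^4 - 8*b^3 + 17*b^2 - 10*b) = (b - 1)^2*(b^3 - 7*b^2 + 10*b) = b*(b - 1)^2*(b^2 - 7*b + 10) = b*(b - 2)*(b - 1)^2*(b - 5)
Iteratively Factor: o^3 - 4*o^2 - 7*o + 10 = (o + 2)*(o^2 - 6*o + 5) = (o - 1)*(o + 2)*(o - 5)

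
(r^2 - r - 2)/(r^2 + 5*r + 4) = (r - 2)/(r + 4)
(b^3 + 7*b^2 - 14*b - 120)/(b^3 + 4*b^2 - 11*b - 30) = (b^2 + 2*b - 24)/(b^2 - b - 6)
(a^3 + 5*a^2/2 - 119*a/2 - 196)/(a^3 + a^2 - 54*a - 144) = (2*a^2 + 21*a + 49)/(2*(a^2 + 9*a + 18))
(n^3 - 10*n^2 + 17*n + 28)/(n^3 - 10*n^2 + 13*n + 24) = (n^2 - 11*n + 28)/(n^2 - 11*n + 24)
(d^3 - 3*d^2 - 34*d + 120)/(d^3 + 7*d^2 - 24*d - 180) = (d - 4)/(d + 6)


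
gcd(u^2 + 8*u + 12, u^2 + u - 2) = u + 2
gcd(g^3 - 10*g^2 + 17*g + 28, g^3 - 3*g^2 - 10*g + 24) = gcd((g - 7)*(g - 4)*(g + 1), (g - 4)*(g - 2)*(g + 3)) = g - 4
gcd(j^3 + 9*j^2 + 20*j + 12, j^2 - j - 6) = j + 2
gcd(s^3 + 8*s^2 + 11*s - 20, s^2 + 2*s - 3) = s - 1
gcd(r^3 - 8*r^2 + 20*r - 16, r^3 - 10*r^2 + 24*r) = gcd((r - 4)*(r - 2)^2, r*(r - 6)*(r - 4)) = r - 4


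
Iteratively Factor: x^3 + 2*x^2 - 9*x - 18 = (x + 3)*(x^2 - x - 6) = (x - 3)*(x + 3)*(x + 2)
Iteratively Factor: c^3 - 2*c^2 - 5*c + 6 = (c + 2)*(c^2 - 4*c + 3) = (c - 3)*(c + 2)*(c - 1)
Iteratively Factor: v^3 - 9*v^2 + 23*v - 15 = (v - 1)*(v^2 - 8*v + 15) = (v - 5)*(v - 1)*(v - 3)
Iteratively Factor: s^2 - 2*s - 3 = (s + 1)*(s - 3)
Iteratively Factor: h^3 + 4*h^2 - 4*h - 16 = (h - 2)*(h^2 + 6*h + 8) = (h - 2)*(h + 2)*(h + 4)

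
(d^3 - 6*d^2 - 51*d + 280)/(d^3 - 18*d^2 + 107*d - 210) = (d^2 - d - 56)/(d^2 - 13*d + 42)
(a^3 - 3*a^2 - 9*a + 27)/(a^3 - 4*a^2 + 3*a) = (a^2 - 9)/(a*(a - 1))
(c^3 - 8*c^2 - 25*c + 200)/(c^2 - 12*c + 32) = (c^2 - 25)/(c - 4)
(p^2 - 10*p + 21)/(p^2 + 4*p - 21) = (p - 7)/(p + 7)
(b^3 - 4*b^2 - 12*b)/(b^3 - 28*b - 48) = b/(b + 4)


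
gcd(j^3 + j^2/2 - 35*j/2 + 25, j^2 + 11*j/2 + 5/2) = j + 5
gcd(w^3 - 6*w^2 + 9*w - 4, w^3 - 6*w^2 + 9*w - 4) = w^3 - 6*w^2 + 9*w - 4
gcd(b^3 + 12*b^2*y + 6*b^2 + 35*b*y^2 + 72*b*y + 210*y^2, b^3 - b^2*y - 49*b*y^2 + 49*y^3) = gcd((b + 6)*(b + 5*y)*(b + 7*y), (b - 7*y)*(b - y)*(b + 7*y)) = b + 7*y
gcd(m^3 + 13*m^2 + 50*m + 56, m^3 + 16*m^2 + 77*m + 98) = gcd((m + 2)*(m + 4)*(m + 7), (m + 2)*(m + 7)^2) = m^2 + 9*m + 14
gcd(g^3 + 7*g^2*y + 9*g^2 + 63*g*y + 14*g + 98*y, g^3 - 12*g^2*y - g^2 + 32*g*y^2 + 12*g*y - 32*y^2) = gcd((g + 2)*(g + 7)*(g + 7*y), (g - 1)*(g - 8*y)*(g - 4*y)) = 1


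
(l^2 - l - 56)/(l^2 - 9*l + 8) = (l + 7)/(l - 1)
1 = 1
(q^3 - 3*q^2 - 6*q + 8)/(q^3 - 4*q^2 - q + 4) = (q + 2)/(q + 1)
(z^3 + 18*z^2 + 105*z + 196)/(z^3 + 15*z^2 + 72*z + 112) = (z + 7)/(z + 4)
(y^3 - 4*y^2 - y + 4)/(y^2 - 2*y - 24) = (-y^3 + 4*y^2 + y - 4)/(-y^2 + 2*y + 24)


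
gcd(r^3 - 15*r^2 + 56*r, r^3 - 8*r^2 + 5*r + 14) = r - 7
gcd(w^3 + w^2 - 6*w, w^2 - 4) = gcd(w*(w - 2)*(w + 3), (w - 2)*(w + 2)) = w - 2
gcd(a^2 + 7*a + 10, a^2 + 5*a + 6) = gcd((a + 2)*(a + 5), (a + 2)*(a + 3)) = a + 2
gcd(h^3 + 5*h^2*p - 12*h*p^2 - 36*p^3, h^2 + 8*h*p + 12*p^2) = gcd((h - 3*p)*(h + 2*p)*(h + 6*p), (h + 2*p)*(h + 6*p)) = h^2 + 8*h*p + 12*p^2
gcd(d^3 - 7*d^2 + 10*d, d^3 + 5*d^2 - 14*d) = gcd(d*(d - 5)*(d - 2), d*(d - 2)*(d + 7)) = d^2 - 2*d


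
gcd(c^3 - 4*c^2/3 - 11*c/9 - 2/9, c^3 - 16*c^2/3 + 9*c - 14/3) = c - 2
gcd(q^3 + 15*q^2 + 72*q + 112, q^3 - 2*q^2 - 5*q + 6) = 1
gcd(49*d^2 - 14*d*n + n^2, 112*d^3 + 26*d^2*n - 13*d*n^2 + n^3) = 7*d - n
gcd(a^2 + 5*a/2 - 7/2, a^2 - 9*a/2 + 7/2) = a - 1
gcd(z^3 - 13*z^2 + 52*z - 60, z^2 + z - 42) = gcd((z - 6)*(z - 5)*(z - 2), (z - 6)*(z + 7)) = z - 6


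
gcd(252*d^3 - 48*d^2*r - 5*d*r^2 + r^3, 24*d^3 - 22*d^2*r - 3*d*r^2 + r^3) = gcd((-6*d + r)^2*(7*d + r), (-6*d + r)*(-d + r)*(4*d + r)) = -6*d + r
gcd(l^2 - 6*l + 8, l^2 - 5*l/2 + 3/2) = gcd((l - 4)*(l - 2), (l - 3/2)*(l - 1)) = 1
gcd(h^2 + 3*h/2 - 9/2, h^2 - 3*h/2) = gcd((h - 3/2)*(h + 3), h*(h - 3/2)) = h - 3/2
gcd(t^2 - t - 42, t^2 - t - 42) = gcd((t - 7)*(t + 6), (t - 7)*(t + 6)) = t^2 - t - 42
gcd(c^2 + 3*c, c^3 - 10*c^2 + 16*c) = c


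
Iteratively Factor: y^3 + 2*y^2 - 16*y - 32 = (y + 4)*(y^2 - 2*y - 8) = (y - 4)*(y + 4)*(y + 2)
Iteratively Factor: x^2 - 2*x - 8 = (x - 4)*(x + 2)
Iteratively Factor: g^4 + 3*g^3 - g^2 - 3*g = (g + 1)*(g^3 + 2*g^2 - 3*g) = (g - 1)*(g + 1)*(g^2 + 3*g) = g*(g - 1)*(g + 1)*(g + 3)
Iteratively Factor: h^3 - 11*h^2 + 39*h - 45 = (h - 3)*(h^2 - 8*h + 15) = (h - 3)^2*(h - 5)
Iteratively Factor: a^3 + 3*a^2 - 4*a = (a - 1)*(a^2 + 4*a) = a*(a - 1)*(a + 4)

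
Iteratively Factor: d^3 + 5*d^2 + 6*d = (d + 2)*(d^2 + 3*d) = d*(d + 2)*(d + 3)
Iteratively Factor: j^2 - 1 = (j - 1)*(j + 1)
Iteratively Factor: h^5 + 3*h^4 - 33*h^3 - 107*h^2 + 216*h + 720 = (h + 3)*(h^4 - 33*h^2 - 8*h + 240) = (h + 3)*(h + 4)*(h^3 - 4*h^2 - 17*h + 60) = (h - 3)*(h + 3)*(h + 4)*(h^2 - h - 20) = (h - 3)*(h + 3)*(h + 4)^2*(h - 5)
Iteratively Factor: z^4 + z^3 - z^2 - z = (z + 1)*(z^3 - z) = z*(z + 1)*(z^2 - 1) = z*(z + 1)^2*(z - 1)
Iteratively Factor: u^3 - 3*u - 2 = (u + 1)*(u^2 - u - 2) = (u - 2)*(u + 1)*(u + 1)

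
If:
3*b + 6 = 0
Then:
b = -2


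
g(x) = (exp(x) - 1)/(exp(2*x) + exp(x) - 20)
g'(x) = (exp(x) - 1)*(-2*exp(2*x) - exp(x))/(exp(2*x) + exp(x) - 20)^2 + exp(x)/(exp(2*x) + exp(x) - 20)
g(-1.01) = 0.03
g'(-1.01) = -0.02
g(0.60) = -0.06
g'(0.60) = -0.15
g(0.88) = -0.12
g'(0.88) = -0.35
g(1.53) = 0.61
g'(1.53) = -4.06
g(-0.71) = 0.03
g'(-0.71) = -0.02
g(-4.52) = 0.05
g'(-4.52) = -0.00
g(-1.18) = 0.04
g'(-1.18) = -0.01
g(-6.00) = 0.05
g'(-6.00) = -0.00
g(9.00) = 0.00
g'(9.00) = 0.00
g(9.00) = 0.00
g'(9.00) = 0.00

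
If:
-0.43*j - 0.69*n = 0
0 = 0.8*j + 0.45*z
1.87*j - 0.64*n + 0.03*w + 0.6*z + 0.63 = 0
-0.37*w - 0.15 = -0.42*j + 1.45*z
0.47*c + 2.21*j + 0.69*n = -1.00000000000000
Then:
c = -0.51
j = -0.43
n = 0.27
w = -3.87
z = 0.76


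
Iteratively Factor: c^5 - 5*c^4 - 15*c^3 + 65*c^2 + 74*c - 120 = (c - 5)*(c^4 - 15*c^2 - 10*c + 24) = (c - 5)*(c - 4)*(c^3 + 4*c^2 + c - 6) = (c - 5)*(c - 4)*(c - 1)*(c^2 + 5*c + 6) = (c - 5)*(c - 4)*(c - 1)*(c + 3)*(c + 2)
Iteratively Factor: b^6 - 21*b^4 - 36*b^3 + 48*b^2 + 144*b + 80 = (b + 2)*(b^5 - 2*b^4 - 17*b^3 - 2*b^2 + 52*b + 40) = (b - 5)*(b + 2)*(b^4 + 3*b^3 - 2*b^2 - 12*b - 8) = (b - 5)*(b + 2)^2*(b^3 + b^2 - 4*b - 4) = (b - 5)*(b + 1)*(b + 2)^2*(b^2 - 4) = (b - 5)*(b - 2)*(b + 1)*(b + 2)^2*(b + 2)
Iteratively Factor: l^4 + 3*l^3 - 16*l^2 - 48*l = (l - 4)*(l^3 + 7*l^2 + 12*l) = (l - 4)*(l + 3)*(l^2 + 4*l) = (l - 4)*(l + 3)*(l + 4)*(l)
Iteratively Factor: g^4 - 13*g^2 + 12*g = (g - 1)*(g^3 + g^2 - 12*g) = (g - 3)*(g - 1)*(g^2 + 4*g) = (g - 3)*(g - 1)*(g + 4)*(g)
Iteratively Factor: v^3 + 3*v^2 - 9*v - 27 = (v - 3)*(v^2 + 6*v + 9) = (v - 3)*(v + 3)*(v + 3)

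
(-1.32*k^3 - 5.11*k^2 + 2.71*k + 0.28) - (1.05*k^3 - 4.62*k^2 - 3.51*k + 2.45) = -2.37*k^3 - 0.49*k^2 + 6.22*k - 2.17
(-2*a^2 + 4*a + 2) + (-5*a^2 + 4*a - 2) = -7*a^2 + 8*a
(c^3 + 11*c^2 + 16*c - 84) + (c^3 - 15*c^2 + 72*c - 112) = 2*c^3 - 4*c^2 + 88*c - 196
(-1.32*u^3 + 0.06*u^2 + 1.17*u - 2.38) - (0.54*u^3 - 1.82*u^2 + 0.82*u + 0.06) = -1.86*u^3 + 1.88*u^2 + 0.35*u - 2.44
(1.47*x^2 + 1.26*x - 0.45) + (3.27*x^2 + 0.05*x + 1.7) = 4.74*x^2 + 1.31*x + 1.25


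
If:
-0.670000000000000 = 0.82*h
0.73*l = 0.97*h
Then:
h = -0.82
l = -1.09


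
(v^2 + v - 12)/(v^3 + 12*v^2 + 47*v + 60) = (v - 3)/(v^2 + 8*v + 15)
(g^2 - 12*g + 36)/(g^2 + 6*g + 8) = (g^2 - 12*g + 36)/(g^2 + 6*g + 8)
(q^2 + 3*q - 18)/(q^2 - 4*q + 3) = (q + 6)/(q - 1)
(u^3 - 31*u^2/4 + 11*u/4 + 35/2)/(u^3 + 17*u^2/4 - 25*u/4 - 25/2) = (u - 7)/(u + 5)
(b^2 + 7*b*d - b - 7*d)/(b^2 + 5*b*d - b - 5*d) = (b + 7*d)/(b + 5*d)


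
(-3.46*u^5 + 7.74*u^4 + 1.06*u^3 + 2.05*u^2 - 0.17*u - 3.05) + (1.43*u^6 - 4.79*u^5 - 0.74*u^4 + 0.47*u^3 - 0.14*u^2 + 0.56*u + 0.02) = 1.43*u^6 - 8.25*u^5 + 7.0*u^4 + 1.53*u^3 + 1.91*u^2 + 0.39*u - 3.03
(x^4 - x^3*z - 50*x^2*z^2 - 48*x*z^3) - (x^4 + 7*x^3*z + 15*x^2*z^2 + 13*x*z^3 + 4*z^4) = -8*x^3*z - 65*x^2*z^2 - 61*x*z^3 - 4*z^4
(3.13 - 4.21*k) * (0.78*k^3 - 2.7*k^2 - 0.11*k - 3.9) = -3.2838*k^4 + 13.8084*k^3 - 7.9879*k^2 + 16.0747*k - 12.207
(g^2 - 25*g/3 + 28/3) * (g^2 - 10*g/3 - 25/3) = g^4 - 35*g^3/3 + 259*g^2/9 + 115*g/3 - 700/9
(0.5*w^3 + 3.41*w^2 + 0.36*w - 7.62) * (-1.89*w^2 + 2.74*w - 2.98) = -0.945*w^5 - 5.0749*w^4 + 7.173*w^3 + 5.2264*w^2 - 21.9516*w + 22.7076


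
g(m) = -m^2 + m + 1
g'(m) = 1 - 2*m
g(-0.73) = -0.26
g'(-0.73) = 2.46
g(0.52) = 1.25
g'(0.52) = -0.04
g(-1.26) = -1.85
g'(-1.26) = 3.52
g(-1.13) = -1.41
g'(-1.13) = 3.26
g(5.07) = -19.63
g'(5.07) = -9.14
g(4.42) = -14.12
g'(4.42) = -7.84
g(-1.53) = -2.87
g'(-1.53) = 4.06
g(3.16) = -5.83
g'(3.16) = -5.32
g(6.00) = -29.00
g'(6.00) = -11.00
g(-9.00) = -89.00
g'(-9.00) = 19.00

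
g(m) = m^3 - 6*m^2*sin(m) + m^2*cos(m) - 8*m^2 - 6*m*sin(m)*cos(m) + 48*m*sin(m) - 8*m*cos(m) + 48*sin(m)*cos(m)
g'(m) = -m^2*sin(m) - 6*m^2*cos(m) + 3*m^2 + 6*m*sin(m)^2 - 4*m*sin(m) - 6*m*cos(m)^2 + 50*m*cos(m) - 16*m - 48*sin(m)^2 - 6*sin(m)*cos(m) + 48*sin(m) + 48*cos(m)^2 - 8*cos(m)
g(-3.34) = -221.58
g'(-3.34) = 397.90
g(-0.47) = -8.02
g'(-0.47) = -11.18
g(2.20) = 24.78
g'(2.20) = -43.68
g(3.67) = -81.35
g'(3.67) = -99.93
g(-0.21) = -6.56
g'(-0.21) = 21.17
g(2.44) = 13.35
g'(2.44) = -51.61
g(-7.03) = -279.56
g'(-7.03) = -228.88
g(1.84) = 38.24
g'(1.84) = -30.50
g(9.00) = 52.80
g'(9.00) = 108.94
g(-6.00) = -541.64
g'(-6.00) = -219.80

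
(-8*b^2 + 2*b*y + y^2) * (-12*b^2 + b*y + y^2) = 96*b^4 - 32*b^3*y - 18*b^2*y^2 + 3*b*y^3 + y^4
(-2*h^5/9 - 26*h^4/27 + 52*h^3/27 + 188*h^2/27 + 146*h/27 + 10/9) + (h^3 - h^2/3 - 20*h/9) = -2*h^5/9 - 26*h^4/27 + 79*h^3/27 + 179*h^2/27 + 86*h/27 + 10/9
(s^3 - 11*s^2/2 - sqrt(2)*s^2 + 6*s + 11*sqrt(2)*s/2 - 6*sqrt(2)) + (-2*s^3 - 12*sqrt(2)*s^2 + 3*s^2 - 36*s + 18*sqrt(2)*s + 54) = -s^3 - 13*sqrt(2)*s^2 - 5*s^2/2 - 30*s + 47*sqrt(2)*s/2 - 6*sqrt(2) + 54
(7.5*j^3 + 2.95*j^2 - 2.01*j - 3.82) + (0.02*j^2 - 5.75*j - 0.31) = 7.5*j^3 + 2.97*j^2 - 7.76*j - 4.13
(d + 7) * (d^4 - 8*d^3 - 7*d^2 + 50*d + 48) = d^5 - d^4 - 63*d^3 + d^2 + 398*d + 336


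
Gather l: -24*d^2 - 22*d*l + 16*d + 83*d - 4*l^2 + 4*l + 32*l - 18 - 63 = -24*d^2 + 99*d - 4*l^2 + l*(36 - 22*d) - 81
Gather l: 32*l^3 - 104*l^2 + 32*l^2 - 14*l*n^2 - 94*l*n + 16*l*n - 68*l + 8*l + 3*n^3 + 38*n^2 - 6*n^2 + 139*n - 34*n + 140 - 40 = 32*l^3 - 72*l^2 + l*(-14*n^2 - 78*n - 60) + 3*n^3 + 32*n^2 + 105*n + 100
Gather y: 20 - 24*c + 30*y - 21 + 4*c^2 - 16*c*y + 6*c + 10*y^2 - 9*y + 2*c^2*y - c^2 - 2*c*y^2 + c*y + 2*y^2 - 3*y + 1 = 3*c^2 - 18*c + y^2*(12 - 2*c) + y*(2*c^2 - 15*c + 18)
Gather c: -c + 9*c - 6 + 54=8*c + 48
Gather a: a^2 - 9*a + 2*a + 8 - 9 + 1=a^2 - 7*a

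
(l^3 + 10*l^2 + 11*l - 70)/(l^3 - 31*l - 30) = (l^2 + 5*l - 14)/(l^2 - 5*l - 6)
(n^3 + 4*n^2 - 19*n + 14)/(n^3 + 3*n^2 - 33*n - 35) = (n^2 - 3*n + 2)/(n^2 - 4*n - 5)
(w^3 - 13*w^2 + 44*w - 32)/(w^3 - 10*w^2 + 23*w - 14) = (w^2 - 12*w + 32)/(w^2 - 9*w + 14)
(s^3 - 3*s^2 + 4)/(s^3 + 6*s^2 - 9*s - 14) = (s - 2)/(s + 7)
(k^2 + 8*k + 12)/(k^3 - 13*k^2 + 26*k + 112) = (k + 6)/(k^2 - 15*k + 56)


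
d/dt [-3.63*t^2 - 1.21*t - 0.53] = -7.26*t - 1.21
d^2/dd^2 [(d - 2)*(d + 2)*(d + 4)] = 6*d + 8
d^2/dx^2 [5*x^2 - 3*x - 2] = 10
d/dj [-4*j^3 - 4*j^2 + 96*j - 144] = -12*j^2 - 8*j + 96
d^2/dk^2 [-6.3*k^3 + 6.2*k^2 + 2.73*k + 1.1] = 12.4 - 37.8*k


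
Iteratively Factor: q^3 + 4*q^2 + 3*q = (q + 3)*(q^2 + q) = (q + 1)*(q + 3)*(q)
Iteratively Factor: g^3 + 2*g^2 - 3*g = (g + 3)*(g^2 - g) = g*(g + 3)*(g - 1)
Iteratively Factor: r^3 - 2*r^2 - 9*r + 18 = (r + 3)*(r^2 - 5*r + 6) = (r - 3)*(r + 3)*(r - 2)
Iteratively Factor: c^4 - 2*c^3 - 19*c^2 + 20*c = (c - 5)*(c^3 + 3*c^2 - 4*c) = (c - 5)*(c - 1)*(c^2 + 4*c) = (c - 5)*(c - 1)*(c + 4)*(c)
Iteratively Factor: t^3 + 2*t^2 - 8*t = (t - 2)*(t^2 + 4*t) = (t - 2)*(t + 4)*(t)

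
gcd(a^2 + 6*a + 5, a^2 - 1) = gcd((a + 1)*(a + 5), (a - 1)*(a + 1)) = a + 1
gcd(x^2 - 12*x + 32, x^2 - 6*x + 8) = x - 4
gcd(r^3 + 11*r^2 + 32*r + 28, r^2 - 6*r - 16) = r + 2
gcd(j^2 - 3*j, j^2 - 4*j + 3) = j - 3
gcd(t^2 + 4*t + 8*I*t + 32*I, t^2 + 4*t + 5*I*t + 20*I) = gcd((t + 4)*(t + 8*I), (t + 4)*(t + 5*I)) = t + 4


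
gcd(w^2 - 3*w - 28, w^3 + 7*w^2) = 1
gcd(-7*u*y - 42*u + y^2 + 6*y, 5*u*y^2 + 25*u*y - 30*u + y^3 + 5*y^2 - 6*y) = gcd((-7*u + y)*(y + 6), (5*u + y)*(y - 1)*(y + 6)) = y + 6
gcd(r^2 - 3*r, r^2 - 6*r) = r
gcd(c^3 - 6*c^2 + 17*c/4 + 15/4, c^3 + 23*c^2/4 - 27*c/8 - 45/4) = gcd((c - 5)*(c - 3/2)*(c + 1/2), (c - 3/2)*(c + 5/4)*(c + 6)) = c - 3/2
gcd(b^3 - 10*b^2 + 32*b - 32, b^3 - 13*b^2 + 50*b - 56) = b^2 - 6*b + 8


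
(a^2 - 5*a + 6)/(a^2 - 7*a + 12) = (a - 2)/(a - 4)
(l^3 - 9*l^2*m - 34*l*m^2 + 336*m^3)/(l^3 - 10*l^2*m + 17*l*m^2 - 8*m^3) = (l^2 - l*m - 42*m^2)/(l^2 - 2*l*m + m^2)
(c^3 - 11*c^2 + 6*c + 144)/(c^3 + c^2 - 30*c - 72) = (c - 8)/(c + 4)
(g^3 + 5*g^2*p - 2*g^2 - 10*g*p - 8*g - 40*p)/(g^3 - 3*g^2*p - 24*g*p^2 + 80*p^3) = (g^2 - 2*g - 8)/(g^2 - 8*g*p + 16*p^2)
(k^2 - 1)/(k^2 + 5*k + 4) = (k - 1)/(k + 4)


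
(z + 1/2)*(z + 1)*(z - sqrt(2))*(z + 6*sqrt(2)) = z^4 + 3*z^3/2 + 5*sqrt(2)*z^3 - 23*z^2/2 + 15*sqrt(2)*z^2/2 - 18*z + 5*sqrt(2)*z/2 - 6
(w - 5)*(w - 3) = w^2 - 8*w + 15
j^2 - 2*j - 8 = (j - 4)*(j + 2)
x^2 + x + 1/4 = (x + 1/2)^2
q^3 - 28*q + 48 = (q - 4)*(q - 2)*(q + 6)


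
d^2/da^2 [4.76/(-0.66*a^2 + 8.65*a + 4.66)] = (-4.146912*a^2 + 54.34968*a + 4.76*(1.32*a - 8.65)*(2.64*a - 17.3) + 29.279712)/(-0.66*a^2 + 8.65*a + 4.66)^3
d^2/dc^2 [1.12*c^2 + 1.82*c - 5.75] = 2.24000000000000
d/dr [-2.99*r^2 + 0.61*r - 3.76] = 0.61 - 5.98*r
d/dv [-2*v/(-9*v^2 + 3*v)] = -2/(3*v - 1)^2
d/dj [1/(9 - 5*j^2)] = 10*j/(5*j^2 - 9)^2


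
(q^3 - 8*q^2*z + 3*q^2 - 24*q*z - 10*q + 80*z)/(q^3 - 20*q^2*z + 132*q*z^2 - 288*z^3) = (q^2 + 3*q - 10)/(q^2 - 12*q*z + 36*z^2)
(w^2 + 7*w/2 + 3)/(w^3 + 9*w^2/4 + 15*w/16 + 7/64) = 32*(2*w^2 + 7*w + 6)/(64*w^3 + 144*w^2 + 60*w + 7)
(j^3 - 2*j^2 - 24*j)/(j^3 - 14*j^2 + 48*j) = (j + 4)/(j - 8)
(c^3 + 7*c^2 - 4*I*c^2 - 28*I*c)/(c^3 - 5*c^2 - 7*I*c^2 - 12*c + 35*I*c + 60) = c*(c + 7)/(c^2 - c*(5 + 3*I) + 15*I)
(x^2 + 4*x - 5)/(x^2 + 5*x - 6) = (x + 5)/(x + 6)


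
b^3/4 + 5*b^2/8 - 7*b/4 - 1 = (b/4 + 1)*(b - 2)*(b + 1/2)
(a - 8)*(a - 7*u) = a^2 - 7*a*u - 8*a + 56*u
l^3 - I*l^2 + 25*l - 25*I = (l - 5*I)*(l - I)*(l + 5*I)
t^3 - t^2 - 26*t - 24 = (t - 6)*(t + 1)*(t + 4)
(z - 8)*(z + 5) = z^2 - 3*z - 40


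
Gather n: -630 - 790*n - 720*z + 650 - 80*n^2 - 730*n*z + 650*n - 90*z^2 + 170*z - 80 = -80*n^2 + n*(-730*z - 140) - 90*z^2 - 550*z - 60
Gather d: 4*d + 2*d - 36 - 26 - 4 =6*d - 66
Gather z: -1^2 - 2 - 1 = -4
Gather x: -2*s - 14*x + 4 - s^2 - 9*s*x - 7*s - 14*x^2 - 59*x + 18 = -s^2 - 9*s - 14*x^2 + x*(-9*s - 73) + 22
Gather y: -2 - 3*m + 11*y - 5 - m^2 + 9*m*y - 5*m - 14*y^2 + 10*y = -m^2 - 8*m - 14*y^2 + y*(9*m + 21) - 7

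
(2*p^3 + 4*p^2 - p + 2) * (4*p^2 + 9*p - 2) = 8*p^5 + 34*p^4 + 28*p^3 - 9*p^2 + 20*p - 4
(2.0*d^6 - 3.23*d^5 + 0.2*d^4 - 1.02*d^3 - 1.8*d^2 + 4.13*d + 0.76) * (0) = 0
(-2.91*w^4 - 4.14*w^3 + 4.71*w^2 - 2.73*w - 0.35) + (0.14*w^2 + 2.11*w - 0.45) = -2.91*w^4 - 4.14*w^3 + 4.85*w^2 - 0.62*w - 0.8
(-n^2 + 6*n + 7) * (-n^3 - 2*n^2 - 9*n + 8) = n^5 - 4*n^4 - 10*n^3 - 76*n^2 - 15*n + 56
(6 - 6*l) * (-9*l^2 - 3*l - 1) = 54*l^3 - 36*l^2 - 12*l - 6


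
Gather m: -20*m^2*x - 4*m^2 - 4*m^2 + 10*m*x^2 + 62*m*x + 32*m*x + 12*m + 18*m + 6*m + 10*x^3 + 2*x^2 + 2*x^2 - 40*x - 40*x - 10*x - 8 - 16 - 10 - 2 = m^2*(-20*x - 8) + m*(10*x^2 + 94*x + 36) + 10*x^3 + 4*x^2 - 90*x - 36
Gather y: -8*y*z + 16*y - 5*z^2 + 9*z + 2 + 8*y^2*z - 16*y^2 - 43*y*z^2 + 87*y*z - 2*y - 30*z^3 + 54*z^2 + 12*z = y^2*(8*z - 16) + y*(-43*z^2 + 79*z + 14) - 30*z^3 + 49*z^2 + 21*z + 2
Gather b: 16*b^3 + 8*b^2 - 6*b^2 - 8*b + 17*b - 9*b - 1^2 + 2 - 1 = 16*b^3 + 2*b^2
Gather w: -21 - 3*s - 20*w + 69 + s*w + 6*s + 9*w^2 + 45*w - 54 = 3*s + 9*w^2 + w*(s + 25) - 6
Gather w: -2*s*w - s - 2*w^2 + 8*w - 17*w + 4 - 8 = -s - 2*w^2 + w*(-2*s - 9) - 4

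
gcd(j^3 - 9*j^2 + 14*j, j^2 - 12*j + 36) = 1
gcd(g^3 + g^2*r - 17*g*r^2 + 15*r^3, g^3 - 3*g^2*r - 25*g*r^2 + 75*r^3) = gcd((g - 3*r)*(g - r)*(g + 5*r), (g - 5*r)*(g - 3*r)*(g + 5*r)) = -g^2 - 2*g*r + 15*r^2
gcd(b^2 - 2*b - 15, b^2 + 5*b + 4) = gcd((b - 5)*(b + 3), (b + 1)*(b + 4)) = 1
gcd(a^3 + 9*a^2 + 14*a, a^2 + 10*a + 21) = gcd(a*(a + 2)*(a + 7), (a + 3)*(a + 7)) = a + 7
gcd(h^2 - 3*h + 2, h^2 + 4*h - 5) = h - 1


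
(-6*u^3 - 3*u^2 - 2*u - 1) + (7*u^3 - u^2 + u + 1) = u^3 - 4*u^2 - u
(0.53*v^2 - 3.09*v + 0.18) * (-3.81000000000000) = -2.0193*v^2 + 11.7729*v - 0.6858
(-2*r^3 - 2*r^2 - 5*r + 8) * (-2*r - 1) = 4*r^4 + 6*r^3 + 12*r^2 - 11*r - 8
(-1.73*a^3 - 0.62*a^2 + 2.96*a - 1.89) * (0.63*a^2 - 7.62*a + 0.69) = -1.0899*a^5 + 12.792*a^4 + 5.3955*a^3 - 24.1737*a^2 + 16.4442*a - 1.3041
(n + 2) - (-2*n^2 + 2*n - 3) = 2*n^2 - n + 5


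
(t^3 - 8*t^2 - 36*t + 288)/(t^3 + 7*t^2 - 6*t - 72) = (t^2 - 14*t + 48)/(t^2 + t - 12)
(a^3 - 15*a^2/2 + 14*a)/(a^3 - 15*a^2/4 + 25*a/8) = 4*(2*a^2 - 15*a + 28)/(8*a^2 - 30*a + 25)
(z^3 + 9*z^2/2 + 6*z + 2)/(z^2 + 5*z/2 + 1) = z + 2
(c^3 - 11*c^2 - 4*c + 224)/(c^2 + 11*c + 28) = (c^2 - 15*c + 56)/(c + 7)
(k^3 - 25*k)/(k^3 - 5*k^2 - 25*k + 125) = k/(k - 5)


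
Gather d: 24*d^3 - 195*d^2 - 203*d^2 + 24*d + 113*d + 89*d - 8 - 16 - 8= 24*d^3 - 398*d^2 + 226*d - 32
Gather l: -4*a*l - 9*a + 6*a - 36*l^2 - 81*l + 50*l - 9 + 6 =-3*a - 36*l^2 + l*(-4*a - 31) - 3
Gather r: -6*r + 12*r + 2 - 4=6*r - 2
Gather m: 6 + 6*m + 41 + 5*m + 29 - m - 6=10*m + 70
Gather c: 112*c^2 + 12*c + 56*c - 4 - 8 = 112*c^2 + 68*c - 12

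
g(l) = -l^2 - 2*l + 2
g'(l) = -2*l - 2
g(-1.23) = 2.95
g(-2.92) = -0.69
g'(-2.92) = 3.84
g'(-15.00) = 28.00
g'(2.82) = -7.64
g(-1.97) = 2.06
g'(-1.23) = 0.46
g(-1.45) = 2.80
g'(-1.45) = 0.90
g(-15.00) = -193.00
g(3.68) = -18.90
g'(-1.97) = 1.94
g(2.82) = -11.59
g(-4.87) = -11.98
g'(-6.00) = 10.00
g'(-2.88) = 3.76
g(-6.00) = -22.00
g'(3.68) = -9.36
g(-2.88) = -0.53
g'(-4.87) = 7.74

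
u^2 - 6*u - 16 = (u - 8)*(u + 2)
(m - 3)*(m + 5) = m^2 + 2*m - 15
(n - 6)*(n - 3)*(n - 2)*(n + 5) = n^4 - 6*n^3 - 19*n^2 + 144*n - 180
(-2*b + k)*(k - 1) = -2*b*k + 2*b + k^2 - k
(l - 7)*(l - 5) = l^2 - 12*l + 35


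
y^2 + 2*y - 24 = (y - 4)*(y + 6)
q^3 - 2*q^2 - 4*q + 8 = (q - 2)^2*(q + 2)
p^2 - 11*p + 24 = (p - 8)*(p - 3)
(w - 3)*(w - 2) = w^2 - 5*w + 6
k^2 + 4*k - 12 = (k - 2)*(k + 6)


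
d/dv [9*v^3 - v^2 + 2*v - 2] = 27*v^2 - 2*v + 2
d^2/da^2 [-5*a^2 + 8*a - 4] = -10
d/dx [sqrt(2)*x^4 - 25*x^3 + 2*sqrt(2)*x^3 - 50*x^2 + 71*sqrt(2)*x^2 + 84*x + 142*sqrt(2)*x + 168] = 4*sqrt(2)*x^3 - 75*x^2 + 6*sqrt(2)*x^2 - 100*x + 142*sqrt(2)*x + 84 + 142*sqrt(2)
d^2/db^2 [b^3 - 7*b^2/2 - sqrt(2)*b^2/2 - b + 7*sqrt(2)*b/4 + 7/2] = 6*b - 7 - sqrt(2)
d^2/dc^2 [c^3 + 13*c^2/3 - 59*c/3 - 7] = 6*c + 26/3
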